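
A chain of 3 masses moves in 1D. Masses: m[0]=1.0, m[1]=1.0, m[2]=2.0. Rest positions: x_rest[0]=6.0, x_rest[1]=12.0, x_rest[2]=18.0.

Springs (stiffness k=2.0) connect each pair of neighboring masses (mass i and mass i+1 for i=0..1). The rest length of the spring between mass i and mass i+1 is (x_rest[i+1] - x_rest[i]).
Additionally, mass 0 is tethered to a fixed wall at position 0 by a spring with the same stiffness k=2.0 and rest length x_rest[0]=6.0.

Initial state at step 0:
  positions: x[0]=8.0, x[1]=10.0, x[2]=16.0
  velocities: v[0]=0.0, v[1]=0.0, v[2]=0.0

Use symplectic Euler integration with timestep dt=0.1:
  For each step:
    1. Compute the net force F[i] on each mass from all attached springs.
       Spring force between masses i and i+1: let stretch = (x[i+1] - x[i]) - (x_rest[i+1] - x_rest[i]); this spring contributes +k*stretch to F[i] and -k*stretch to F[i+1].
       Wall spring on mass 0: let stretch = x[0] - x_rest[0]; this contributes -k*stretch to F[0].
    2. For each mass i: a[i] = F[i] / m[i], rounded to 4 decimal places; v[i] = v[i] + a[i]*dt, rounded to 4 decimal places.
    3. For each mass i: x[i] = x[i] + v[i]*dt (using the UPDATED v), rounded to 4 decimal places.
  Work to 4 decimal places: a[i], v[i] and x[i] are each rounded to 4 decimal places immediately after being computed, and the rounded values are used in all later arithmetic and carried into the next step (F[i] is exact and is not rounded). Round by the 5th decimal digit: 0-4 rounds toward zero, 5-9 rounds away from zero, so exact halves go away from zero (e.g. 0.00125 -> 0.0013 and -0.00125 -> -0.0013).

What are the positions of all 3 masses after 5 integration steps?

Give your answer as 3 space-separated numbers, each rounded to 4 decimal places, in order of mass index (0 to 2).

Step 0: x=[8.0000 10.0000 16.0000] v=[0.0000 0.0000 0.0000]
Step 1: x=[7.8800 10.0800 16.0000] v=[-1.2000 0.8000 0.0000]
Step 2: x=[7.6464 10.2344 16.0008] v=[-2.3360 1.5440 0.0080]
Step 3: x=[7.3116 10.4524 16.0039] v=[-3.3477 2.1797 0.0314]
Step 4: x=[6.8934 10.7186 16.0115] v=[-4.1819 2.6618 0.0763]
Step 5: x=[6.4139 11.0141 16.0262] v=[-4.7955 2.9553 0.1470]

Answer: 6.4139 11.0141 16.0262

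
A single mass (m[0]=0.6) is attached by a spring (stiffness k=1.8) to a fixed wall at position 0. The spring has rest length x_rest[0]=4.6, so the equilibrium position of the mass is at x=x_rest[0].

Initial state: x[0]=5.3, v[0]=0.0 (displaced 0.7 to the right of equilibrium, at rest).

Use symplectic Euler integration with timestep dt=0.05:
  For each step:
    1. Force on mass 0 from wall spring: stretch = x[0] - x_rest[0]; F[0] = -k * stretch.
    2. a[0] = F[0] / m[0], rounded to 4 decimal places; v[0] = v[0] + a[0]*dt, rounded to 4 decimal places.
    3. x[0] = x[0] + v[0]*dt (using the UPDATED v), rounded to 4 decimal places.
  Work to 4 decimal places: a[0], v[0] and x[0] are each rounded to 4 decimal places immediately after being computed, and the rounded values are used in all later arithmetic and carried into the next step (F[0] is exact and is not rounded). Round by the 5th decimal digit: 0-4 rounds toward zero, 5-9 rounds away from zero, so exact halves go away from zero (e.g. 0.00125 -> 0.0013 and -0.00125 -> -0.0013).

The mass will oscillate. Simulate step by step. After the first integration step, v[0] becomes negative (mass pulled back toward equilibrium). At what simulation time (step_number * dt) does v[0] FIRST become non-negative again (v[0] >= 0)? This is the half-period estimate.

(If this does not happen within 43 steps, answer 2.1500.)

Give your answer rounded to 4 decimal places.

Step 0: x=[5.3000] v=[0.0000]
Step 1: x=[5.2948] v=[-0.1050]
Step 2: x=[5.2843] v=[-0.2092]
Step 3: x=[5.2687] v=[-0.3118]
Step 4: x=[5.2481] v=[-0.4121]
Step 5: x=[5.2226] v=[-0.5093]
Step 6: x=[5.1925] v=[-0.6027]
Step 7: x=[5.1579] v=[-0.6916]
Step 8: x=[5.1191] v=[-0.7753]
Step 9: x=[5.0764] v=[-0.8532]
Step 10: x=[5.0302] v=[-0.9247]
Step 11: x=[4.9807] v=[-0.9892]
Step 12: x=[4.9284] v=[-1.0463]
Step 13: x=[4.8736] v=[-1.0956]
Step 14: x=[4.8168] v=[-1.1366]
Step 15: x=[4.7583] v=[-1.1691]
Step 16: x=[4.6987] v=[-1.1928]
Step 17: x=[4.6383] v=[-1.2076]
Step 18: x=[4.5776] v=[-1.2133]
Step 19: x=[4.5171] v=[-1.2099]
Step 20: x=[4.4572] v=[-1.1975]
Step 21: x=[4.3984] v=[-1.1761]
Step 22: x=[4.3411] v=[-1.1459]
Step 23: x=[4.2857] v=[-1.1071]
Step 24: x=[4.2327] v=[-1.0600]
Step 25: x=[4.1825] v=[-1.0049]
Step 26: x=[4.1354] v=[-0.9423]
Step 27: x=[4.0918] v=[-0.8726]
Step 28: x=[4.0520] v=[-0.7964]
Step 29: x=[4.0163] v=[-0.7142]
Step 30: x=[3.9850] v=[-0.6266]
Step 31: x=[3.9583] v=[-0.5344]
Step 32: x=[3.9364] v=[-0.4381]
Step 33: x=[3.9195] v=[-0.3386]
Step 34: x=[3.9077] v=[-0.2365]
Step 35: x=[3.9011] v=[-0.1327]
Step 36: x=[3.8997] v=[-0.0279]
Step 37: x=[3.9036] v=[0.0771]
First v>=0 after going negative at step 37, time=1.8500

Answer: 1.8500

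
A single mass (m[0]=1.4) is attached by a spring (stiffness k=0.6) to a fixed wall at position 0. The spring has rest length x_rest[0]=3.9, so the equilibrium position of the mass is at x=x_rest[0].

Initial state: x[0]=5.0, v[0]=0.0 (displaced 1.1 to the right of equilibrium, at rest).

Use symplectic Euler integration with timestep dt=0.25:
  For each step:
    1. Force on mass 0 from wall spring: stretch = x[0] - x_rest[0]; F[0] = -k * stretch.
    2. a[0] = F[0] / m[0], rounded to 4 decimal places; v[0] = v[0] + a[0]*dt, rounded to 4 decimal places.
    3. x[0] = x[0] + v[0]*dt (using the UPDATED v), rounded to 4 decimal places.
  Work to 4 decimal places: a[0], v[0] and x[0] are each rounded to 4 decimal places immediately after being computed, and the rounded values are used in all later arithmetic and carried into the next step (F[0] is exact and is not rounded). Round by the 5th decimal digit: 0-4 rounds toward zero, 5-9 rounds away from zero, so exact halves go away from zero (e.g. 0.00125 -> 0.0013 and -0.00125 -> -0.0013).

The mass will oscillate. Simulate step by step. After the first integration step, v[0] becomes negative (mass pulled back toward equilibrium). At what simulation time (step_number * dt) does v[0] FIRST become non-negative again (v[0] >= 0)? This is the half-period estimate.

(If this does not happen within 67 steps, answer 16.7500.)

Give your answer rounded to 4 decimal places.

Answer: 5.0000

Derivation:
Step 0: x=[5.0000] v=[0.0000]
Step 1: x=[4.9705] v=[-0.1179]
Step 2: x=[4.9124] v=[-0.2326]
Step 3: x=[4.8271] v=[-0.3411]
Step 4: x=[4.7170] v=[-0.4404]
Step 5: x=[4.5850] v=[-0.5279]
Step 6: x=[4.4347] v=[-0.6013]
Step 7: x=[4.2701] v=[-0.6586]
Step 8: x=[4.0955] v=[-0.6983]
Step 9: x=[3.9157] v=[-0.7193]
Step 10: x=[3.7355] v=[-0.7210]
Step 11: x=[3.5597] v=[-0.7034]
Step 12: x=[3.3930] v=[-0.6670]
Step 13: x=[3.2398] v=[-0.6127]
Step 14: x=[3.1043] v=[-0.5420]
Step 15: x=[2.9901] v=[-0.4568]
Step 16: x=[2.9003] v=[-0.3593]
Step 17: x=[2.8373] v=[-0.2522]
Step 18: x=[2.8027] v=[-0.1384]
Step 19: x=[2.7975] v=[-0.0208]
Step 20: x=[2.8218] v=[0.0973]
First v>=0 after going negative at step 20, time=5.0000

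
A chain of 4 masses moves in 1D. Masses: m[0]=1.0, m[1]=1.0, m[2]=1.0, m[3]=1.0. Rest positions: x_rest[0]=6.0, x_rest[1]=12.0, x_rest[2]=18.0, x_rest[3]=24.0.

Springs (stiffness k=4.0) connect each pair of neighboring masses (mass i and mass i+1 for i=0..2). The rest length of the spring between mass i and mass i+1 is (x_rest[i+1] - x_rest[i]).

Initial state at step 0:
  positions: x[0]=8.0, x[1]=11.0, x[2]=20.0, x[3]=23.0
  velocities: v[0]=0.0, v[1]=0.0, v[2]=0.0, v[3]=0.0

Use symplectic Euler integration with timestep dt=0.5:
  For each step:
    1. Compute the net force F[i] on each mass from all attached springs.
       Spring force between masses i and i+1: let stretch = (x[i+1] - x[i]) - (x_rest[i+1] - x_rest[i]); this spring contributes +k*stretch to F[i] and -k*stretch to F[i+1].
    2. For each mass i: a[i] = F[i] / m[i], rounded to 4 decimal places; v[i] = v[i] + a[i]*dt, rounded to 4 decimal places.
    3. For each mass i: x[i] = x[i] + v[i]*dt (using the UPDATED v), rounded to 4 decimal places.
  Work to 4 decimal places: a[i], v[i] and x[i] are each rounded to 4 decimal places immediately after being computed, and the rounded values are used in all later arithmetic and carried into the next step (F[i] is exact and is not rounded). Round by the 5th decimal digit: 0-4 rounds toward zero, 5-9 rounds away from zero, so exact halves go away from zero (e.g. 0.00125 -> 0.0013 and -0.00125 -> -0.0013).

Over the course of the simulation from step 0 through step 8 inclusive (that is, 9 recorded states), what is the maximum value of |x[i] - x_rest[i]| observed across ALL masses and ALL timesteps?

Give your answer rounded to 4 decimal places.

Answer: 5.0000

Derivation:
Step 0: x=[8.0000 11.0000 20.0000 23.0000] v=[0.0000 0.0000 0.0000 0.0000]
Step 1: x=[5.0000 17.0000 14.0000 26.0000] v=[-6.0000 12.0000 -12.0000 6.0000]
Step 2: x=[8.0000 8.0000 23.0000 23.0000] v=[6.0000 -18.0000 18.0000 -6.0000]
Step 3: x=[5.0000 14.0000 17.0000 26.0000] v=[-6.0000 12.0000 -12.0000 6.0000]
Step 4: x=[5.0000 14.0000 17.0000 26.0000] v=[0.0000 0.0000 0.0000 0.0000]
Step 5: x=[8.0000 8.0000 23.0000 23.0000] v=[6.0000 -12.0000 12.0000 -6.0000]
Step 6: x=[5.0000 17.0000 14.0000 26.0000] v=[-6.0000 18.0000 -18.0000 6.0000]
Step 7: x=[8.0000 11.0000 20.0000 23.0000] v=[6.0000 -12.0000 12.0000 -6.0000]
Step 8: x=[8.0000 11.0000 20.0000 23.0000] v=[0.0000 0.0000 0.0000 0.0000]
Max displacement = 5.0000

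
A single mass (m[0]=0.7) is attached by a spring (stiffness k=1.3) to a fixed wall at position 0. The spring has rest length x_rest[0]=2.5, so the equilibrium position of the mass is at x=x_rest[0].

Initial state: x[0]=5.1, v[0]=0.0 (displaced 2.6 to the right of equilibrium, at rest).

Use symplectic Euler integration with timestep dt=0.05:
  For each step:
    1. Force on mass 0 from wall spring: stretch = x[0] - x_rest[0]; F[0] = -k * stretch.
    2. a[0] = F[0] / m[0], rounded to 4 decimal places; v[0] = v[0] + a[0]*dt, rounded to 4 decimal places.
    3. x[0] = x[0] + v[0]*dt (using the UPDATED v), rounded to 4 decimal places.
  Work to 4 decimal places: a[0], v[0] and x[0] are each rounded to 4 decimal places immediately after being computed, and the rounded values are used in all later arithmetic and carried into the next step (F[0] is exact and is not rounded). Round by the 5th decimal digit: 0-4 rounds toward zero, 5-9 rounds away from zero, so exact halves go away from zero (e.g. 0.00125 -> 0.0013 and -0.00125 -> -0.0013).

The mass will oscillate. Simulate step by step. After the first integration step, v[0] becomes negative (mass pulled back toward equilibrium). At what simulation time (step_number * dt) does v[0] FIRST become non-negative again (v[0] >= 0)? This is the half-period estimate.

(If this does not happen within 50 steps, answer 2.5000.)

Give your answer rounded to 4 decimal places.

Answer: 2.3500

Derivation:
Step 0: x=[5.1000] v=[0.0000]
Step 1: x=[5.0879] v=[-0.2414]
Step 2: x=[5.0638] v=[-0.4817]
Step 3: x=[5.0278] v=[-0.7198]
Step 4: x=[4.9801] v=[-0.9545]
Step 5: x=[4.9209] v=[-1.1848]
Step 6: x=[4.8504] v=[-1.4096]
Step 7: x=[4.7690] v=[-1.6279]
Step 8: x=[4.6771] v=[-1.8386]
Step 9: x=[4.5751] v=[-2.0408]
Step 10: x=[4.4634] v=[-2.2335]
Step 11: x=[4.3426] v=[-2.4158]
Step 12: x=[4.2133] v=[-2.5869]
Step 13: x=[4.0760] v=[-2.7460]
Step 14: x=[3.9314] v=[-2.8923]
Step 15: x=[3.7801] v=[-3.0252]
Step 16: x=[3.6229] v=[-3.1441]
Step 17: x=[3.4605] v=[-3.2484]
Step 18: x=[3.2936] v=[-3.3376]
Step 19: x=[3.1230] v=[-3.4113]
Step 20: x=[2.9495] v=[-3.4692]
Step 21: x=[2.7740] v=[-3.5109]
Step 22: x=[2.5972] v=[-3.5363]
Step 23: x=[2.4199] v=[-3.5453]
Step 24: x=[2.2430] v=[-3.5379]
Step 25: x=[2.0673] v=[-3.5140]
Step 26: x=[1.8936] v=[-3.4738]
Step 27: x=[1.7227] v=[-3.4175]
Step 28: x=[1.5554] v=[-3.3453]
Step 29: x=[1.3925] v=[-3.2576]
Step 30: x=[1.2348] v=[-3.1548]
Step 31: x=[1.0829] v=[-3.0373]
Step 32: x=[0.9376] v=[-2.9057]
Step 33: x=[0.7996] v=[-2.7606]
Step 34: x=[0.6695] v=[-2.6027]
Step 35: x=[0.5479] v=[-2.4327]
Step 36: x=[0.4353] v=[-2.2514]
Step 37: x=[0.3323] v=[-2.0597]
Step 38: x=[0.2394] v=[-1.8584]
Step 39: x=[0.1570] v=[-1.6485]
Step 40: x=[0.0855] v=[-1.4309]
Step 41: x=[0.0252] v=[-1.2067]
Step 42: x=[-0.0236] v=[-0.9769]
Step 43: x=[-0.0607] v=[-0.7426]
Step 44: x=[-0.0859] v=[-0.5048]
Step 45: x=[-0.0991] v=[-0.2647]
Step 46: x=[-0.1003] v=[-0.0234]
Step 47: x=[-0.0894] v=[0.2181]
First v>=0 after going negative at step 47, time=2.3500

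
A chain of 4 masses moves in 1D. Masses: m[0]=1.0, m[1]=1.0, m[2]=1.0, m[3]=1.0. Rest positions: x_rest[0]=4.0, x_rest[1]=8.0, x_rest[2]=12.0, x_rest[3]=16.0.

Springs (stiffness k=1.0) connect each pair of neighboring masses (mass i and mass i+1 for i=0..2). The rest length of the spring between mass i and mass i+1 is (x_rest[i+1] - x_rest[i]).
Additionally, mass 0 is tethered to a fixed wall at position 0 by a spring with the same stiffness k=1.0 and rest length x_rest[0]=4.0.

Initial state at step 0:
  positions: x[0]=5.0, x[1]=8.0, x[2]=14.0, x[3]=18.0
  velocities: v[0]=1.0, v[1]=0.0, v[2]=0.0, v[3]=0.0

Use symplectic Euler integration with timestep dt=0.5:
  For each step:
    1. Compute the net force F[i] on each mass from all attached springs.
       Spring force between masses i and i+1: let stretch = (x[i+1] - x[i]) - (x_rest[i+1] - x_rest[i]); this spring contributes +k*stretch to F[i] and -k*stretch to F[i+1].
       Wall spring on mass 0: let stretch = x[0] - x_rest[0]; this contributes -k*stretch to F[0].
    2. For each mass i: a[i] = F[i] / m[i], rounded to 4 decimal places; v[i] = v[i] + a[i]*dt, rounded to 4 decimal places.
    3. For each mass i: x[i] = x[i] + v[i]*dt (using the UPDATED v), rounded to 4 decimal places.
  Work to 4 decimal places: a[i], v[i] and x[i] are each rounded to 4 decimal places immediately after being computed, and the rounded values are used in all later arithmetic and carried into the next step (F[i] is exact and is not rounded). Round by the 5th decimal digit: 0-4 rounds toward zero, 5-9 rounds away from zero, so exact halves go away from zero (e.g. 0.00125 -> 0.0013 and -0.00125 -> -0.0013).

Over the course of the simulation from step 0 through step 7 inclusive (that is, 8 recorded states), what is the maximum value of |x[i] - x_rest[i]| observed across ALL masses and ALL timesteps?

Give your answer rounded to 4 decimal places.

Answer: 2.2813

Derivation:
Step 0: x=[5.0000 8.0000 14.0000 18.0000] v=[1.0000 0.0000 0.0000 0.0000]
Step 1: x=[5.0000 8.7500 13.5000 18.0000] v=[0.0000 1.5000 -1.0000 0.0000]
Step 2: x=[4.6875 9.7500 12.9375 17.8750] v=[-0.6250 2.0000 -1.1250 -0.2500]
Step 3: x=[4.4688 10.2813 12.8125 17.5156] v=[-0.4375 1.0625 -0.2500 -0.7188]
Step 4: x=[4.5860 9.9922 13.2305 16.9804] v=[0.2344 -0.5782 0.8360 -1.0704]
Step 5: x=[4.9083 9.1611 13.7764 16.5077] v=[0.6445 -1.6622 1.0918 -0.9454]
Step 6: x=[5.0667 8.4206 13.8513 16.3522] v=[0.3168 -1.4810 0.1498 -0.3111]
Step 7: x=[4.7969 8.1993 13.1938 16.5715] v=[-0.5396 -0.4426 -1.3151 0.4385]
Max displacement = 2.2813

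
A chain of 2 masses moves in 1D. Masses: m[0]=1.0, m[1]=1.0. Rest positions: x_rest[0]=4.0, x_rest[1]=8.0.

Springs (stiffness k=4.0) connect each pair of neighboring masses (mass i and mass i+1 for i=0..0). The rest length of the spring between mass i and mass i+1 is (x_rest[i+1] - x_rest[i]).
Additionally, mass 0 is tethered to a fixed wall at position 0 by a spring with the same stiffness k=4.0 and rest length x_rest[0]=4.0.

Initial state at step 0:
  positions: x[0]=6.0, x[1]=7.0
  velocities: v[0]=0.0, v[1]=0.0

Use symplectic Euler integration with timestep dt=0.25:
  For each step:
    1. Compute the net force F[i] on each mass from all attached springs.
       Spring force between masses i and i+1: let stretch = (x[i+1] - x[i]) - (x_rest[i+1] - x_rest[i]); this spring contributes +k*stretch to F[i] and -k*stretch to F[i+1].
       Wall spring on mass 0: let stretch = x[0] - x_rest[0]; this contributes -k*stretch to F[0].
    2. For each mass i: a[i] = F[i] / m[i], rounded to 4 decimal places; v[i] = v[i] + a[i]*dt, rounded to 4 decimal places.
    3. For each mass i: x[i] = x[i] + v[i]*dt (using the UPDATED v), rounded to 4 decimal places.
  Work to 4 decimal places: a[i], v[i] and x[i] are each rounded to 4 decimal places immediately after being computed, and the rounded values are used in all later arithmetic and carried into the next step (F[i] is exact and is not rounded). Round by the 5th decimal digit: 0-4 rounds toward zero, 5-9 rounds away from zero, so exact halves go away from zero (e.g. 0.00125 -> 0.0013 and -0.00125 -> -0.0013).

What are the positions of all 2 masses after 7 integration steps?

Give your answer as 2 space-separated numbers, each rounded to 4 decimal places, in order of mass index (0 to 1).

Answer: 5.9968 6.6020

Derivation:
Step 0: x=[6.0000 7.0000] v=[0.0000 0.0000]
Step 1: x=[4.7500 7.7500] v=[-5.0000 3.0000]
Step 2: x=[3.0625 8.7500] v=[-6.7500 4.0000]
Step 3: x=[2.0313 9.3281] v=[-4.1250 2.3125]
Step 4: x=[2.3164 9.0820] v=[1.1405 -0.9843]
Step 5: x=[3.7138 8.1445] v=[5.5897 -3.7499]
Step 6: x=[5.2905 7.0994] v=[6.3066 -4.1806]
Step 7: x=[5.9968 6.6020] v=[2.8250 -1.9895]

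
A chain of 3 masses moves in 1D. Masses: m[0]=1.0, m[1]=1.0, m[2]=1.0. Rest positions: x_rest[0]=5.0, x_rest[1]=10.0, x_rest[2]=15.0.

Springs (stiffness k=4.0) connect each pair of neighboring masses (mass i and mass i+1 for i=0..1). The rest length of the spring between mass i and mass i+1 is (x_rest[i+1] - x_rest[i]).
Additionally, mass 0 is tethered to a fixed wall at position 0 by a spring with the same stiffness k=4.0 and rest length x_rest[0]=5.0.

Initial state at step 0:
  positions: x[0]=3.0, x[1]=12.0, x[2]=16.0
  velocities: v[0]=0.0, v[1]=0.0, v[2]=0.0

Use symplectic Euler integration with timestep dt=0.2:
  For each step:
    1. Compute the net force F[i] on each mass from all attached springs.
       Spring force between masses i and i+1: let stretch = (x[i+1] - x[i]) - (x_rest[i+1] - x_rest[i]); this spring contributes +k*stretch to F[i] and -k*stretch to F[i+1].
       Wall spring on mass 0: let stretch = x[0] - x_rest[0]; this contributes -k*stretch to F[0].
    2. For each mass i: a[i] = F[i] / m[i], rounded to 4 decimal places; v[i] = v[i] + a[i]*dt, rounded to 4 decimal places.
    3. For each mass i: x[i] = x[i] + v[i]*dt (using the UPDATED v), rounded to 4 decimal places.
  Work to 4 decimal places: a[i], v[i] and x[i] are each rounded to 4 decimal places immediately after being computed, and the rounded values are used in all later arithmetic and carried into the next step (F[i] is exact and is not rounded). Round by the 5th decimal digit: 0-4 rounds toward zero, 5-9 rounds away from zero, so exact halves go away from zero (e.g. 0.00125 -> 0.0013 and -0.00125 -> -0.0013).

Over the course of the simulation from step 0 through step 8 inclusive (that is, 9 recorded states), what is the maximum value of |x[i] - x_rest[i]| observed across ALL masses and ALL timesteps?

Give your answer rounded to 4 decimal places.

Answer: 2.4301

Derivation:
Step 0: x=[3.0000 12.0000 16.0000] v=[0.0000 0.0000 0.0000]
Step 1: x=[3.9600 11.2000 16.1600] v=[4.8000 -4.0000 0.8000]
Step 2: x=[5.4448 10.0352 16.3264] v=[7.4240 -5.8240 0.8320]
Step 3: x=[6.7929 9.1425 16.2862] v=[6.7405 -4.4634 -0.2010]
Step 4: x=[7.4301 9.0169 15.9030] v=[3.1859 -0.6281 -1.9160]
Step 5: x=[7.1324 9.7392 15.2180] v=[-1.4887 3.6113 -3.4249]
Step 6: x=[6.1106 10.9210 14.4564] v=[-5.1092 5.9089 -3.8079]
Step 7: x=[4.8807 11.8988 13.9292] v=[-6.1494 4.8889 -2.6362]
Step 8: x=[3.9928 12.0785 13.8771] v=[-4.4395 0.8987 -0.2605]
Max displacement = 2.4301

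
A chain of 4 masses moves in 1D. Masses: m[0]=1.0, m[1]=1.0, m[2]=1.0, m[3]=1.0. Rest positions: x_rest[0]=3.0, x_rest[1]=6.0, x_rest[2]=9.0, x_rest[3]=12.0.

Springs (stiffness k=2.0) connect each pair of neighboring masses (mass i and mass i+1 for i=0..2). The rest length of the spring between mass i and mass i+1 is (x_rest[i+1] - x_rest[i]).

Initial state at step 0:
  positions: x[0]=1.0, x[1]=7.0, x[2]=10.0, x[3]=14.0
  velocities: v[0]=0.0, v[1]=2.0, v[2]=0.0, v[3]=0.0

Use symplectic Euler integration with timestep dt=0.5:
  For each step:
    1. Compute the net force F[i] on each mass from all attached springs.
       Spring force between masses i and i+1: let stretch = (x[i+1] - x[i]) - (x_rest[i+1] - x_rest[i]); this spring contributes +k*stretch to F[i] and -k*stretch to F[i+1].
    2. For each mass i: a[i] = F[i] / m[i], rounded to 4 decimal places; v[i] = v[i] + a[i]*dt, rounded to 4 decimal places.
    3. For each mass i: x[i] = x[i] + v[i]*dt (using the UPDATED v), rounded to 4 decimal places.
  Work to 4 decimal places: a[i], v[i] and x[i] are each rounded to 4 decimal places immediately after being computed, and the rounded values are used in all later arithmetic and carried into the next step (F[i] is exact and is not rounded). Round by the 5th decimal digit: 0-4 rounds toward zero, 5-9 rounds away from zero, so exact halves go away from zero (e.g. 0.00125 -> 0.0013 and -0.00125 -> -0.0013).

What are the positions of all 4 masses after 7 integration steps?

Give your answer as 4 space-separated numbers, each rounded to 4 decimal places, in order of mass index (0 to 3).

Step 0: x=[1.0000 7.0000 10.0000 14.0000] v=[0.0000 2.0000 0.0000 0.0000]
Step 1: x=[2.5000 6.5000 10.5000 13.5000] v=[3.0000 -1.0000 1.0000 -1.0000]
Step 2: x=[4.5000 6.0000 10.5000 13.0000] v=[4.0000 -1.0000 0.0000 -1.0000]
Step 3: x=[5.7500 7.0000 9.5000 12.7500] v=[2.5000 2.0000 -2.0000 -0.5000]
Step 4: x=[6.1250 8.6250 8.8750 12.3750] v=[0.7500 3.2500 -1.2500 -0.7500]
Step 5: x=[6.2500 9.1250 9.8750 11.7500] v=[0.2500 1.0000 2.0000 -1.2500]
Step 6: x=[6.3125 8.5625 11.4375 11.6875] v=[0.1250 -1.1250 3.1250 -0.1250]
Step 7: x=[6.0000 8.3125 11.6875 13.0000] v=[-0.6250 -0.5000 0.5000 2.6250]

Answer: 6.0000 8.3125 11.6875 13.0000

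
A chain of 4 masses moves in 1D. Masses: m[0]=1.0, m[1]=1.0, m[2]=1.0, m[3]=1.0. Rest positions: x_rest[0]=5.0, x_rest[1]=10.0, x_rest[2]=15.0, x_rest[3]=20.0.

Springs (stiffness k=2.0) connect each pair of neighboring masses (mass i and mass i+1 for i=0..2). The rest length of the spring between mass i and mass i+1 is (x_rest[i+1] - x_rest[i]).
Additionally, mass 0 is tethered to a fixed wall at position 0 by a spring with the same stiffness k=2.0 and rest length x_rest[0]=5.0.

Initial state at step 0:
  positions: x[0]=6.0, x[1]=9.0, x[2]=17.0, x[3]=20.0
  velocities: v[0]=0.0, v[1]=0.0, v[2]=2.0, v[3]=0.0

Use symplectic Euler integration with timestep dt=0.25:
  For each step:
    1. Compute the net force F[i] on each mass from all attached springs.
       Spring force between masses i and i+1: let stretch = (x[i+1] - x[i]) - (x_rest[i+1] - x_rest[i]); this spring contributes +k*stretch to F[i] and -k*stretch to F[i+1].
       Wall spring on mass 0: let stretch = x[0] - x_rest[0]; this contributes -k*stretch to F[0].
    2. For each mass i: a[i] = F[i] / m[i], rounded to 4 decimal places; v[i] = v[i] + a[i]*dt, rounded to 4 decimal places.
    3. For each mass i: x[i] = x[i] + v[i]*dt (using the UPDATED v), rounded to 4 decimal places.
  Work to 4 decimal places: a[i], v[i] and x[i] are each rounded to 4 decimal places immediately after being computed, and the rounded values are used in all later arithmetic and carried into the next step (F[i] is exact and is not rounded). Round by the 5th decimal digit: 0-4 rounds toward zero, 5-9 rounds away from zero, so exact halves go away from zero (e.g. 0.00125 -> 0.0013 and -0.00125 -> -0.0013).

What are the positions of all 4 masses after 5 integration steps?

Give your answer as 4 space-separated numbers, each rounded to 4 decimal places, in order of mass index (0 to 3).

Answer: 4.6244 12.2613 14.9695 21.8857

Derivation:
Step 0: x=[6.0000 9.0000 17.0000 20.0000] v=[0.0000 0.0000 2.0000 0.0000]
Step 1: x=[5.6250 9.6250 16.8750 20.2500] v=[-1.5000 2.5000 -0.5000 1.0000]
Step 2: x=[5.0469 10.6563 16.2656 20.7031] v=[-2.3125 4.1250 -2.4375 1.8125]
Step 3: x=[4.5391 11.6876 15.5098 21.2266] v=[-2.0313 4.1250 -3.0234 2.0938]
Step 4: x=[4.3575 12.3031 14.9908 21.6605] v=[-0.7266 2.4619 -2.0761 1.7354]
Step 5: x=[4.6244 12.2613 14.9695 21.8857] v=[1.0675 -0.1671 -0.0851 0.9006]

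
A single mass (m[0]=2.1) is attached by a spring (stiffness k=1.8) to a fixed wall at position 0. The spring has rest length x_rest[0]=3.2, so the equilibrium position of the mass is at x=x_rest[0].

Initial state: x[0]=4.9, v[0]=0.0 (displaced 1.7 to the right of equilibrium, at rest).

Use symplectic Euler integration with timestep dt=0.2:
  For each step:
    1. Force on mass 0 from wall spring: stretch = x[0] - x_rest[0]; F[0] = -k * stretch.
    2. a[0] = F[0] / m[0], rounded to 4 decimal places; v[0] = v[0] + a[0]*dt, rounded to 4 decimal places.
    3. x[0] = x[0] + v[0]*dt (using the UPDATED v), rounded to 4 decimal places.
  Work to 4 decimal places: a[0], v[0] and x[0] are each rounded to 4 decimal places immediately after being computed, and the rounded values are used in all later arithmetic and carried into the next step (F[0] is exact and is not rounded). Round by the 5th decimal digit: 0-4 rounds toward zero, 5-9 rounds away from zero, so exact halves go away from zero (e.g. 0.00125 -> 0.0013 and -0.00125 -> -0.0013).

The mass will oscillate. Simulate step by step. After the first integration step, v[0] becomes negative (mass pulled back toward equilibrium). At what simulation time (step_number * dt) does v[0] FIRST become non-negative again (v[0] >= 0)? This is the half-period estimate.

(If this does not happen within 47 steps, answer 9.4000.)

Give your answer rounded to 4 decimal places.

Step 0: x=[4.9000] v=[0.0000]
Step 1: x=[4.8417] v=[-0.2914]
Step 2: x=[4.7271] v=[-0.5728]
Step 3: x=[4.5602] v=[-0.8346]
Step 4: x=[4.3466] v=[-1.0678]
Step 5: x=[4.0937] v=[-1.2644]
Step 6: x=[3.8102] v=[-1.4176]
Step 7: x=[3.5058] v=[-1.5222]
Step 8: x=[3.1909] v=[-1.5746]
Step 9: x=[2.8763] v=[-1.5730]
Step 10: x=[2.5728] v=[-1.5175]
Step 11: x=[2.2908] v=[-1.4100]
Step 12: x=[2.0400] v=[-1.2541]
Step 13: x=[1.8290] v=[-1.0552]
Step 14: x=[1.6650] v=[-0.8202]
Step 15: x=[1.5536] v=[-0.5571]
Step 16: x=[1.4986] v=[-0.2749]
Step 17: x=[1.5020] v=[0.0168]
First v>=0 after going negative at step 17, time=3.4000

Answer: 3.4000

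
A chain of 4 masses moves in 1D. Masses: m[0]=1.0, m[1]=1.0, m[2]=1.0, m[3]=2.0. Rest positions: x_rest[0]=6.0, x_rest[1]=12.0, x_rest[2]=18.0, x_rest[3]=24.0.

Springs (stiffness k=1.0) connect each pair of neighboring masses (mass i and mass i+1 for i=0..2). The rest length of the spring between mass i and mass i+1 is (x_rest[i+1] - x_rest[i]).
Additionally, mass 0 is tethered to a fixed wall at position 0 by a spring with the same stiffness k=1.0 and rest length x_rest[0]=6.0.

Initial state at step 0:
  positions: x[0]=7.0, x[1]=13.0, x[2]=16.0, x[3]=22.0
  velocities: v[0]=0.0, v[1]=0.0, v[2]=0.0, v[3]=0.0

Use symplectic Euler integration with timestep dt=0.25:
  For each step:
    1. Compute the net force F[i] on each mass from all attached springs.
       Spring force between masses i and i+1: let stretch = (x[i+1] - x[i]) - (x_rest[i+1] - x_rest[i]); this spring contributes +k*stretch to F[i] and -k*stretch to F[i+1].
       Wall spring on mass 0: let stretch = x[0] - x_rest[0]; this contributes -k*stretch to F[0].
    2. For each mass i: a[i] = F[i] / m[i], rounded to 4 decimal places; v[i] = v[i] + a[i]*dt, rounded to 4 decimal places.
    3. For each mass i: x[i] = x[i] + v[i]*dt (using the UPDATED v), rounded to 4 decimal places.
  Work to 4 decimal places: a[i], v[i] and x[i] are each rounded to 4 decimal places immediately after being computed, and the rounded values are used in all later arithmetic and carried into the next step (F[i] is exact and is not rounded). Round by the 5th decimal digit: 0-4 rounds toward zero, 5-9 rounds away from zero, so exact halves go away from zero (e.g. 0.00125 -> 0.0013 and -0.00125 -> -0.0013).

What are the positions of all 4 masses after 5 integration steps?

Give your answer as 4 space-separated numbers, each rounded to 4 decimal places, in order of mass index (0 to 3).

Step 0: x=[7.0000 13.0000 16.0000 22.0000] v=[0.0000 0.0000 0.0000 0.0000]
Step 1: x=[6.9375 12.8125 16.1875 22.0000] v=[-0.2500 -0.7500 0.7500 0.0000]
Step 2: x=[6.8086 12.4688 16.5274 22.0059] v=[-0.5156 -1.3750 1.3594 0.0235]
Step 3: x=[6.6079 12.0250 16.9560 22.0281] v=[-0.8027 -1.7754 1.7144 0.0887]
Step 4: x=[6.3328 11.5508 17.3934 22.0793] v=[-1.1004 -1.8969 1.7497 0.2047]
Step 5: x=[5.9880 11.1156 17.7585 22.1716] v=[-1.3791 -1.7408 1.4605 0.3690]

Answer: 5.9880 11.1156 17.7585 22.1716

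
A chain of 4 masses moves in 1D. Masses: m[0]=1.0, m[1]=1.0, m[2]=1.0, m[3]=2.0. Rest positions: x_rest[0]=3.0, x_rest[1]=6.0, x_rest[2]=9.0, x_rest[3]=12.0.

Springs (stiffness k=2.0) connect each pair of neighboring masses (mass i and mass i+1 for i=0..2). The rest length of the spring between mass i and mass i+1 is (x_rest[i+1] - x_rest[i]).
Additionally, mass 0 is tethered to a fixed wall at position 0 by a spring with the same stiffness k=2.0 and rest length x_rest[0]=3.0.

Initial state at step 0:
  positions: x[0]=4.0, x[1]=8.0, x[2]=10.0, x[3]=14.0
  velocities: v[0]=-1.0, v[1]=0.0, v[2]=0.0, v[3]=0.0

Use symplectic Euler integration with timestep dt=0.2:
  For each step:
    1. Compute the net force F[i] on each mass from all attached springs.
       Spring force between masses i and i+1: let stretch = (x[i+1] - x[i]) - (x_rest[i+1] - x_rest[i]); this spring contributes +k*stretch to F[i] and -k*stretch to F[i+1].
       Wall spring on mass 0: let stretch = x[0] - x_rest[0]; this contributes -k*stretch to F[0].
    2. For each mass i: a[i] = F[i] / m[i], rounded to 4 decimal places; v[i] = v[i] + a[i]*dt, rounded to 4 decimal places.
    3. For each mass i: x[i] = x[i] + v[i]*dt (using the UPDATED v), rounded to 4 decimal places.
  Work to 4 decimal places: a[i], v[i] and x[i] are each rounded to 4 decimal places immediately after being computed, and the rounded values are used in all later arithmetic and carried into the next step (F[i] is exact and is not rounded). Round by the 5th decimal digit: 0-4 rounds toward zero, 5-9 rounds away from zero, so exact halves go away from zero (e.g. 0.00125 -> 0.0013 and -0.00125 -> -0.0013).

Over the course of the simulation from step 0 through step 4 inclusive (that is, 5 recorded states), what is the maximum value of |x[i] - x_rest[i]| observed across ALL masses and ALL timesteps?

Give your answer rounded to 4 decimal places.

Step 0: x=[4.0000 8.0000 10.0000 14.0000] v=[-1.0000 0.0000 0.0000 0.0000]
Step 1: x=[3.8000 7.8400 10.1600 13.9600] v=[-1.0000 -0.8000 0.8000 -0.2000]
Step 2: x=[3.6192 7.5424 10.4384 13.8880] v=[-0.9040 -1.4880 1.3920 -0.3600]
Step 3: x=[3.4627 7.1626 10.7611 13.7980] v=[-0.7824 -1.8989 1.6134 -0.4499]
Step 4: x=[3.3252 6.7747 11.0389 13.7065] v=[-0.6875 -1.9395 1.3888 -0.4573]
Max displacement = 2.0389

Answer: 2.0389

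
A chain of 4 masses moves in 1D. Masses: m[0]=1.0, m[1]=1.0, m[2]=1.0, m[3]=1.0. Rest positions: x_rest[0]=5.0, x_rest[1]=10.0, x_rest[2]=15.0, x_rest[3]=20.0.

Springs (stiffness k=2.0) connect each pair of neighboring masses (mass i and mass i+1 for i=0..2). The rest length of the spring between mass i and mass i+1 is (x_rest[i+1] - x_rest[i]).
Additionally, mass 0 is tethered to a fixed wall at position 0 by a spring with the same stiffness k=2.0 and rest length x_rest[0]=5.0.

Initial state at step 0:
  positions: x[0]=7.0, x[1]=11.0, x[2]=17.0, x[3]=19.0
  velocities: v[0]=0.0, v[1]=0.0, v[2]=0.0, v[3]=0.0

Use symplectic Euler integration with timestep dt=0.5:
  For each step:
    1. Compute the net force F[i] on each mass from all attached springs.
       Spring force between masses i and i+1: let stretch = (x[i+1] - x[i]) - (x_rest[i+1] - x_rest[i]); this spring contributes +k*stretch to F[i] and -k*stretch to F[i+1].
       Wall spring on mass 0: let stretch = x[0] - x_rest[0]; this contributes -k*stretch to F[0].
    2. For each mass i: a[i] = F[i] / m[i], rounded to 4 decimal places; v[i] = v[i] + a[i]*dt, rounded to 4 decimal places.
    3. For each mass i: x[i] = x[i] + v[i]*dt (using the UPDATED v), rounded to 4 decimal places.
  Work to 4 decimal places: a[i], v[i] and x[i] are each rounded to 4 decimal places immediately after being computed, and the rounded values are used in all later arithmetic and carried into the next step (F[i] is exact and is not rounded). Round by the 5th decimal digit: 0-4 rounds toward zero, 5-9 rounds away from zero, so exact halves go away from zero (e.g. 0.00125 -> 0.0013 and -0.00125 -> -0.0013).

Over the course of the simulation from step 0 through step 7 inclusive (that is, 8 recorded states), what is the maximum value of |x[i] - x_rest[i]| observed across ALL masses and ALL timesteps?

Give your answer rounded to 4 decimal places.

Step 0: x=[7.0000 11.0000 17.0000 19.0000] v=[0.0000 0.0000 0.0000 0.0000]
Step 1: x=[5.5000 12.0000 15.0000 20.5000] v=[-3.0000 2.0000 -4.0000 3.0000]
Step 2: x=[4.5000 11.2500 14.2500 21.7500] v=[-2.0000 -1.5000 -1.5000 2.5000]
Step 3: x=[4.6250 8.6250 15.7500 21.7500] v=[0.2500 -5.2500 3.0000 0.0000]
Step 4: x=[4.4375 7.5625 16.6875 21.2500] v=[-0.3750 -2.1250 1.8750 -1.0000]
Step 5: x=[3.5938 9.5000 15.3438 20.9688] v=[-1.6875 3.8750 -2.6875 -0.5625]
Step 6: x=[3.9063 11.4063 13.8907 20.3751] v=[0.6249 3.8126 -2.9063 -1.1875]
Step 7: x=[6.0156 10.8048 14.4376 19.0392] v=[4.2186 -1.2030 1.0937 -2.6719]
Max displacement = 2.4375

Answer: 2.4375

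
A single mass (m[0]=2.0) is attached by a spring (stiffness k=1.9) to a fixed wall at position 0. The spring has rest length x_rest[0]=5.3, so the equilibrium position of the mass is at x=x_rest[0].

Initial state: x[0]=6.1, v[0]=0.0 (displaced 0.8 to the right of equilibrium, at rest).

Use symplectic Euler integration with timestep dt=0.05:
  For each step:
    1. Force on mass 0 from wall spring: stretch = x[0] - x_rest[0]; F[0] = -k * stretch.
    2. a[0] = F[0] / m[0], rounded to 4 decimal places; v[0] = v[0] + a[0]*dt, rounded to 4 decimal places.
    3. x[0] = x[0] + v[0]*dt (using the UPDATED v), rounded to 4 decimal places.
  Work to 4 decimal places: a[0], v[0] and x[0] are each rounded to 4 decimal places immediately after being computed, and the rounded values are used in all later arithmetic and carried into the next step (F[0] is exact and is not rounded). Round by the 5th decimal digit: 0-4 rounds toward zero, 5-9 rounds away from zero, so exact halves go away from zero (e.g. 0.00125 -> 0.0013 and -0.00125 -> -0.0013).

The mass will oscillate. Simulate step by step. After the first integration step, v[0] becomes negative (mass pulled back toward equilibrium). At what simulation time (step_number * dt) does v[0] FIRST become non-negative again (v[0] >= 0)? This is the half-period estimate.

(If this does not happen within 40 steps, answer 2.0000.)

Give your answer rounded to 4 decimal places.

Answer: 2.0000

Derivation:
Step 0: x=[6.1000] v=[0.0000]
Step 1: x=[6.0981] v=[-0.0380]
Step 2: x=[6.0943] v=[-0.0759]
Step 3: x=[6.0886] v=[-0.1136]
Step 4: x=[6.0810] v=[-0.1511]
Step 5: x=[6.0716] v=[-0.1882]
Step 6: x=[6.0604] v=[-0.2249]
Step 7: x=[6.0474] v=[-0.2610]
Step 8: x=[6.0326] v=[-0.2965]
Step 9: x=[6.0160] v=[-0.3313]
Step 10: x=[5.9977] v=[-0.3653]
Step 11: x=[5.9778] v=[-0.3984]
Step 12: x=[5.9563] v=[-0.4306]
Step 13: x=[5.9332] v=[-0.4618]
Step 14: x=[5.9086] v=[-0.4919]
Step 15: x=[5.8826] v=[-0.5208]
Step 16: x=[5.8552] v=[-0.5485]
Step 17: x=[5.8265] v=[-0.5749]
Step 18: x=[5.7965] v=[-0.5999]
Step 19: x=[5.7653] v=[-0.6235]
Step 20: x=[5.7330] v=[-0.6456]
Step 21: x=[5.6997] v=[-0.6662]
Step 22: x=[5.6654] v=[-0.6852]
Step 23: x=[5.6303] v=[-0.7026]
Step 24: x=[5.5944] v=[-0.7183]
Step 25: x=[5.5578] v=[-0.7323]
Step 26: x=[5.5206] v=[-0.7445]
Step 27: x=[5.4829] v=[-0.7550]
Step 28: x=[5.4447] v=[-0.7637]
Step 29: x=[5.4062] v=[-0.7706]
Step 30: x=[5.3674] v=[-0.7756]
Step 31: x=[5.3285] v=[-0.7788]
Step 32: x=[5.2895] v=[-0.7802]
Step 33: x=[5.2505] v=[-0.7797]
Step 34: x=[5.2116] v=[-0.7774]
Step 35: x=[5.1729] v=[-0.7732]
Step 36: x=[5.1345] v=[-0.7672]
Step 37: x=[5.0965] v=[-0.7593]
Step 38: x=[5.0590] v=[-0.7496]
Step 39: x=[5.0221] v=[-0.7382]
Step 40: x=[4.9859] v=[-0.7250]
v[0] did not become non-negative within 40 steps; using fallback time=2.0000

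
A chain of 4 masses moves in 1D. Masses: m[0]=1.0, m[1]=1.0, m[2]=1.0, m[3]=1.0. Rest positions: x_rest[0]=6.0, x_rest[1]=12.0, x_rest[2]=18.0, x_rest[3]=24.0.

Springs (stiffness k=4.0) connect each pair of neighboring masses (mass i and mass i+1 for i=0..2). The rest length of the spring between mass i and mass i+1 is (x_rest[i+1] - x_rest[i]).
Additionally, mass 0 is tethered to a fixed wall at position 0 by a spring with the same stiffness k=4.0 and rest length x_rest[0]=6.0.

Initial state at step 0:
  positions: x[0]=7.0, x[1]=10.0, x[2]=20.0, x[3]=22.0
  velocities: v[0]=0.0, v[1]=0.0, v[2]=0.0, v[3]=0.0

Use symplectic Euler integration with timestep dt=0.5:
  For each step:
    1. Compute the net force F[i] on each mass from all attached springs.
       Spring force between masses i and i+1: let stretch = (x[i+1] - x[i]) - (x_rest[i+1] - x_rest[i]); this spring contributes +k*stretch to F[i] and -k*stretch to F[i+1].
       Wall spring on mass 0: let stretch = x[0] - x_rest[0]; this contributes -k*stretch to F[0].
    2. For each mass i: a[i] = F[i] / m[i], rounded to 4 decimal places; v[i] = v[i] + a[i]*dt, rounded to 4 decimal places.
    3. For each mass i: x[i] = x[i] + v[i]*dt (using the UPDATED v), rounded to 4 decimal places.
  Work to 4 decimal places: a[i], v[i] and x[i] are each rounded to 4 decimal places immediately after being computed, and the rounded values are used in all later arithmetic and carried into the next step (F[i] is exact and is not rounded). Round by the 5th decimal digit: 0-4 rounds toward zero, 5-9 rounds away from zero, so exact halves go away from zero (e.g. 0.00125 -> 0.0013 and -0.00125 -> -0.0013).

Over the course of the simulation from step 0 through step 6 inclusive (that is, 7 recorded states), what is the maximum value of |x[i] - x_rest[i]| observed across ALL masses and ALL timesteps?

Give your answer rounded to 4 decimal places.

Step 0: x=[7.0000 10.0000 20.0000 22.0000] v=[0.0000 0.0000 0.0000 0.0000]
Step 1: x=[3.0000 17.0000 12.0000 26.0000] v=[-8.0000 14.0000 -16.0000 8.0000]
Step 2: x=[10.0000 5.0000 23.0000 22.0000] v=[14.0000 -24.0000 22.0000 -8.0000]
Step 3: x=[2.0000 16.0000 15.0000 25.0000] v=[-16.0000 22.0000 -16.0000 6.0000]
Step 4: x=[6.0000 12.0000 18.0000 24.0000] v=[8.0000 -8.0000 6.0000 -2.0000]
Step 5: x=[10.0000 8.0000 21.0000 23.0000] v=[8.0000 -8.0000 6.0000 -2.0000]
Step 6: x=[2.0000 19.0000 13.0000 26.0000] v=[-16.0000 22.0000 -16.0000 6.0000]
Max displacement = 7.0000

Answer: 7.0000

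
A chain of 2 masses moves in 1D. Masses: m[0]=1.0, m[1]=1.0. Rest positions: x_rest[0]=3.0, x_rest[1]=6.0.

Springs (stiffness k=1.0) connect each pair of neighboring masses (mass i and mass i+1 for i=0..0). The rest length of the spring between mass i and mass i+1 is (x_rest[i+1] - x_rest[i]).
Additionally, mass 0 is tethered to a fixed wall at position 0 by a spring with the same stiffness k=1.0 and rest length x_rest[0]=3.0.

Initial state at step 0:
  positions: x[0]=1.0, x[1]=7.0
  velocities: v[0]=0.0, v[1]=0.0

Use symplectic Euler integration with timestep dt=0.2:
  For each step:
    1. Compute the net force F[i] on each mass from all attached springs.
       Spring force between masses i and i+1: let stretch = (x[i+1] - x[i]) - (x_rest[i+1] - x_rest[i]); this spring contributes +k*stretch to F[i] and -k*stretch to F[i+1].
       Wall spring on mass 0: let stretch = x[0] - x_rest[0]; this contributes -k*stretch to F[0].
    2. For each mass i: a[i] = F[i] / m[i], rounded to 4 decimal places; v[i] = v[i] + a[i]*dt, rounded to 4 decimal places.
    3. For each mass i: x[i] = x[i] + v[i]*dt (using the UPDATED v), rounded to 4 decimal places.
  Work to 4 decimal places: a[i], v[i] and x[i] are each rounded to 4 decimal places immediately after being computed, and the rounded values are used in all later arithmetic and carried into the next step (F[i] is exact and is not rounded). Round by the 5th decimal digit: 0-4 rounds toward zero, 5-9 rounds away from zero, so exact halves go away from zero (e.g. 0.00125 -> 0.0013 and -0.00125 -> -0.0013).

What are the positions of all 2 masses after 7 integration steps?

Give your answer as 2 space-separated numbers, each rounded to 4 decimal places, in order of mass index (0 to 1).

Answer: 4.4001 4.9928

Derivation:
Step 0: x=[1.0000 7.0000] v=[0.0000 0.0000]
Step 1: x=[1.2000 6.8800] v=[1.0000 -0.6000]
Step 2: x=[1.5792 6.6528] v=[1.8960 -1.1360]
Step 3: x=[2.0982 6.3427] v=[2.5949 -1.5507]
Step 4: x=[2.7030 5.9828] v=[3.0242 -1.7996]
Step 5: x=[3.3309 5.6117] v=[3.1396 -1.8556]
Step 6: x=[3.9168 5.2693] v=[2.9296 -1.7118]
Step 7: x=[4.4001 4.9928] v=[2.4167 -1.3823]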